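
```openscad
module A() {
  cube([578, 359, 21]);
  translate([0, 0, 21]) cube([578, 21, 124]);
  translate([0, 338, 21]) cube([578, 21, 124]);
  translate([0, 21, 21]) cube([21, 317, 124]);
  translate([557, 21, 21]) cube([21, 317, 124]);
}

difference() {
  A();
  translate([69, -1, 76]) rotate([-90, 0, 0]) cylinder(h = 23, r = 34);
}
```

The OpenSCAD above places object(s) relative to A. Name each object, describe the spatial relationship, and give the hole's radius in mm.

The subtracted cylinder has r = 34 mm.

A is an open box. The open box has a circular hole through its front wall. The hole's radius is 34 mm.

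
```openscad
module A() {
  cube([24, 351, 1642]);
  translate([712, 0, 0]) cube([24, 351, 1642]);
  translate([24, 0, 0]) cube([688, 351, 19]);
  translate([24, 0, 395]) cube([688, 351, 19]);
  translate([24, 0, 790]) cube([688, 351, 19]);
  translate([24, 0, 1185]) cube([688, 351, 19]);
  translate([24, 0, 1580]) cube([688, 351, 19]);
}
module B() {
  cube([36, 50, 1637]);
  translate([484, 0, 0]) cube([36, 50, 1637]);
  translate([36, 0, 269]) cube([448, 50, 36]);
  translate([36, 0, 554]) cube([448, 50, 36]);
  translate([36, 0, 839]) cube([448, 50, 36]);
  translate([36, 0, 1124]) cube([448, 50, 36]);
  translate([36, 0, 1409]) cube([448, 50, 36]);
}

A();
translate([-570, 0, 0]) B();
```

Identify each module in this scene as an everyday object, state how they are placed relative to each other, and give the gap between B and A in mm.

A is a bookshelf. B is a ladder. The ladder is on the floor beside the bookshelf on its −x side. The gap between the ladder and the bookshelf is 50 mm.

The ladder's nearest face is 50 mm from the bookshelf's −x face.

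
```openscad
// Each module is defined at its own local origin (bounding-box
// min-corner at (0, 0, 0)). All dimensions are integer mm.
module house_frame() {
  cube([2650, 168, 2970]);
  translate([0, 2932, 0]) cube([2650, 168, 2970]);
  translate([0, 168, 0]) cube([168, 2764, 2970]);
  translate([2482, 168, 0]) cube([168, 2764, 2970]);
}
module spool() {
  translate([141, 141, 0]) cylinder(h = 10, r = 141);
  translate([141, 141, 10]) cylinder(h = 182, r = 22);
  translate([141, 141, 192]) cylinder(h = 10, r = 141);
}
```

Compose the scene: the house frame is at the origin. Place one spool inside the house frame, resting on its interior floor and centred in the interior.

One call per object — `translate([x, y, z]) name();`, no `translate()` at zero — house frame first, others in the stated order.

house_frame();
translate([1184, 1409, 0]) spool();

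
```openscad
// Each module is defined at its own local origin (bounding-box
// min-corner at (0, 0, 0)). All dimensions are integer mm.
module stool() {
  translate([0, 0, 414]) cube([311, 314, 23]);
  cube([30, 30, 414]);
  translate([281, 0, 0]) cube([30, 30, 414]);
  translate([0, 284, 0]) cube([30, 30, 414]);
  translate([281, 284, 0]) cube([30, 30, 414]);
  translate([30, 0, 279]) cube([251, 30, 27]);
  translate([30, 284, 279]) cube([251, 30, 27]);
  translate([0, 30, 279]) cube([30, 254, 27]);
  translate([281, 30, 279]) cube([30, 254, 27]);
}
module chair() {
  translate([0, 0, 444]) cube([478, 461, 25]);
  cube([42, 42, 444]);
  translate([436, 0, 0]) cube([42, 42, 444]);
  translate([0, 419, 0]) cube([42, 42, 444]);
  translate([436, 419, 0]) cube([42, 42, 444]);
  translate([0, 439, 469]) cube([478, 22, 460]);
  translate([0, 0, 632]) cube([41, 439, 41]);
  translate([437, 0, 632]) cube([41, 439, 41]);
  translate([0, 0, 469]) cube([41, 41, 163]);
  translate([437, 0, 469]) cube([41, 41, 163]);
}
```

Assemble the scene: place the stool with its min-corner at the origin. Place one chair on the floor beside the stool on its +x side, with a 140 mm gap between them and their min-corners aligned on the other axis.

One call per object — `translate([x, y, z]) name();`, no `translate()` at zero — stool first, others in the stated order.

stool();
translate([451, 0, 0]) chair();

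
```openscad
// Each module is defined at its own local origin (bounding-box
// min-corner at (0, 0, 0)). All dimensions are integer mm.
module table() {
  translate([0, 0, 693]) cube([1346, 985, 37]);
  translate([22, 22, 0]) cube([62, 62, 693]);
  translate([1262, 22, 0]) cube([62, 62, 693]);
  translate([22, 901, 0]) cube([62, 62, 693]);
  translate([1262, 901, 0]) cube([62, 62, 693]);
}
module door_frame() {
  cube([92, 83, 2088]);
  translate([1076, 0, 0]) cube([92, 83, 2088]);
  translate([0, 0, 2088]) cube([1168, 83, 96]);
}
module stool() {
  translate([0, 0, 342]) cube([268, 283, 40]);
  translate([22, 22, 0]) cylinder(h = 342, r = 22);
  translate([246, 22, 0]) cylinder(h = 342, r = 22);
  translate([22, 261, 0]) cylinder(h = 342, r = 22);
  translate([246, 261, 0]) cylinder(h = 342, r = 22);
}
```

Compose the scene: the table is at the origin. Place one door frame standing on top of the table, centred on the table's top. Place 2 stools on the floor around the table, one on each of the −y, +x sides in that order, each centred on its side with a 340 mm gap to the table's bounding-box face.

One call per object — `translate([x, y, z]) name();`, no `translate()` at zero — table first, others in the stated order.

table();
translate([89, 451, 730]) door_frame();
translate([539, -623, 0]) stool();
translate([1686, 351, 0]) stool();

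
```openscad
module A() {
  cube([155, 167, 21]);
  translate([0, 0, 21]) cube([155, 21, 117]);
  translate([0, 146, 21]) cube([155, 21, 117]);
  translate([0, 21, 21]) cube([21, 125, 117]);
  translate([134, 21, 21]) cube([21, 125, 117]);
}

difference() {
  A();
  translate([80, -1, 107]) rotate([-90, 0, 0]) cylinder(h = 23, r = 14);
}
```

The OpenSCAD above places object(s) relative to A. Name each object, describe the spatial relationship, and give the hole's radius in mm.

A is an open box. The open box has a circular hole through its front wall. The hole's radius is 14 mm.

The subtracted cylinder has r = 14 mm.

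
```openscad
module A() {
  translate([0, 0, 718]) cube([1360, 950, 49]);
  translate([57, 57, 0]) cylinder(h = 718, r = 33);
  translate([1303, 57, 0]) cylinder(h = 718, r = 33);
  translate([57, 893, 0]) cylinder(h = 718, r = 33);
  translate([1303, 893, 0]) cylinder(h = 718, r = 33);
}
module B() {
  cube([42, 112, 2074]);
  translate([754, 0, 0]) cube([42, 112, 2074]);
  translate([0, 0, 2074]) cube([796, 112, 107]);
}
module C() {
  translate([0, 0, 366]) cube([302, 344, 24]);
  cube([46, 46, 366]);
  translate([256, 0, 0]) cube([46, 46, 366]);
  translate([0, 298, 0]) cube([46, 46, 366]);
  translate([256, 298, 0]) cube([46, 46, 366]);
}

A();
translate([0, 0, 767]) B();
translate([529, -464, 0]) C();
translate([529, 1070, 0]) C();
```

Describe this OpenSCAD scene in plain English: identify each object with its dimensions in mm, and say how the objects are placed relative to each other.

A is a rectangular dining table. The top is 1360×950×49 mm with its upper surface at z = 767 mm. It stands on four round legs of 66 mm diameter, each leg's bounding box inset 24 mm from the nearest pair of top edges, running from the floor to the underside of the top.

B is a rectangular door frame: two vertical jambs of 42×112 mm section, 2074 mm tall, with a clear opening 712 mm wide between their inner faces. A header 107 mm tall and 112 mm deep lies on top of the jambs and spans the full outside width.

C is a simple wooden stool: a rectangular seat 302 mm (x) by 344 mm (y), 24 mm thick, top face at z = 390 mm, on four square legs, each 46×46 mm in cross-section. The legs rest on z = 0, each flush with a corner of the seat.

The door frame is on top of the table. Two stools sit around the table at the −y, +y sides.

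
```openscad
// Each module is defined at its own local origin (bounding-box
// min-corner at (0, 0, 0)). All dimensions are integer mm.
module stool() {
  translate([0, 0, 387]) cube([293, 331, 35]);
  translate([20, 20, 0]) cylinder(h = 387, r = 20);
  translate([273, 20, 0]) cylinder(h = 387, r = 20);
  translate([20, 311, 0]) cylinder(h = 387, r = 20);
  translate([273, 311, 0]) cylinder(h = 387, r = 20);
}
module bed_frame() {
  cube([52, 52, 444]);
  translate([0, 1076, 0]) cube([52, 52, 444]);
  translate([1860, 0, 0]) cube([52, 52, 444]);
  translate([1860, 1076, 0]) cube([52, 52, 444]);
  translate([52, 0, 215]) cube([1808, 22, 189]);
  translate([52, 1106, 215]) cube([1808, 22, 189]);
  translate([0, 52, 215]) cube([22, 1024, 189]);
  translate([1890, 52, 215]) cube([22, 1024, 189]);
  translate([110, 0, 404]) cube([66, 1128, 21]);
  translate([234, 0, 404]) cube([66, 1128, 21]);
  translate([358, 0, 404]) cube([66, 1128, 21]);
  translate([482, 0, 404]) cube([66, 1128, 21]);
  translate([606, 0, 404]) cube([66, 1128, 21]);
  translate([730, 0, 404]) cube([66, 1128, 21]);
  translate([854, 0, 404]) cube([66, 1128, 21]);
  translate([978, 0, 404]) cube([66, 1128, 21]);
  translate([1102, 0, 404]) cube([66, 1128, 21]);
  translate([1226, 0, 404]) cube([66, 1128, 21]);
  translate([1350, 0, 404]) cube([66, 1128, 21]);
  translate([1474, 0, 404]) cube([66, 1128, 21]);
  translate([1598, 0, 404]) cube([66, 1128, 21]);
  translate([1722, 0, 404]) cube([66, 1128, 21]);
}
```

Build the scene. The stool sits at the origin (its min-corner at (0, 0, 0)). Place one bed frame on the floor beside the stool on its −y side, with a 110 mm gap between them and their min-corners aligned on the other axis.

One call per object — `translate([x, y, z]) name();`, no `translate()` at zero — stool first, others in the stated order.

stool();
translate([0, -1238, 0]) bed_frame();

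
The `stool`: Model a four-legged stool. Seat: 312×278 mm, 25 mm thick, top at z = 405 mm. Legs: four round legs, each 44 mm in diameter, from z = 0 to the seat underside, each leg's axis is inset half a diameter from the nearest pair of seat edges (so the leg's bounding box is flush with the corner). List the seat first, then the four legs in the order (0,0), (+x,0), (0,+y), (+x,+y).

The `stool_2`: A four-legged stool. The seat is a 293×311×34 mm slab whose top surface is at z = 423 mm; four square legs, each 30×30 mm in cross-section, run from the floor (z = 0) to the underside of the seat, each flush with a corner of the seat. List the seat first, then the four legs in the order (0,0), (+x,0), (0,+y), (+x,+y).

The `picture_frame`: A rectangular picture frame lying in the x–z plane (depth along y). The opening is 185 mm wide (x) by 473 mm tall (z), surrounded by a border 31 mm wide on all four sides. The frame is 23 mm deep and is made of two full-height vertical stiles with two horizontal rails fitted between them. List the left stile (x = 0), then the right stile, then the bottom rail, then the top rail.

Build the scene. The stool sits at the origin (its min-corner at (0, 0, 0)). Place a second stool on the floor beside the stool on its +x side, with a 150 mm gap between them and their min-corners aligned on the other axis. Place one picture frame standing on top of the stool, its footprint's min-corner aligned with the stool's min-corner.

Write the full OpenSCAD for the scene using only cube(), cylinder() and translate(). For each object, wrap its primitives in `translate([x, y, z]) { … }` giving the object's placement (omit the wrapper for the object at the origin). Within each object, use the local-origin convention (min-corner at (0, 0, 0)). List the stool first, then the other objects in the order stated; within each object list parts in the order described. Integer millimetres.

translate([0, 0, 380]) cube([312, 278, 25]);
translate([22, 22, 0]) cylinder(h = 380, r = 22);
translate([290, 22, 0]) cylinder(h = 380, r = 22);
translate([22, 256, 0]) cylinder(h = 380, r = 22);
translate([290, 256, 0]) cylinder(h = 380, r = 22);
translate([462, 0, 0]) {
  translate([0, 0, 389]) cube([293, 311, 34]);
  cube([30, 30, 389]);
  translate([263, 0, 0]) cube([30, 30, 389]);
  translate([0, 281, 0]) cube([30, 30, 389]);
  translate([263, 281, 0]) cube([30, 30, 389]);
}
translate([0, 0, 405]) {
  cube([31, 23, 535]);
  translate([216, 0, 0]) cube([31, 23, 535]);
  translate([31, 0, 0]) cube([185, 23, 31]);
  translate([31, 0, 504]) cube([185, 23, 31]);
}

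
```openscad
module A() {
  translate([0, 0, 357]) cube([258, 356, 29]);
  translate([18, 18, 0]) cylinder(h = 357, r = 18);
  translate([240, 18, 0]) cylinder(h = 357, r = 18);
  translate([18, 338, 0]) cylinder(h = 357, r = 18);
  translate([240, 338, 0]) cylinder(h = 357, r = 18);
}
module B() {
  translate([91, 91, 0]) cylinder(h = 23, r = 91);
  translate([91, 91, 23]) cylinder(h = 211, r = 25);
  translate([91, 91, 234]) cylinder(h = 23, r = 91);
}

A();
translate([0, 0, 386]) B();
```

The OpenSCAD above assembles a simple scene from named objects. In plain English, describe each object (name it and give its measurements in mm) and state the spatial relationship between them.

A is a four-legged stool. The seat is 258×356 mm, 29 mm thick, top at z = 386 mm. It stands on four round legs, each 36 mm in diameter, from z = 0 to the seat underside, each leg's axis is inset half a diameter from the nearest pair of seat edges (so the leg's bounding box is flush with the corner).

B is a spool: two coaxial disc flanges of radius 91 mm and thickness 23 mm, joined by a core cylinder of radius 25 mm and height 211 mm. The lower flange rests on z = 0 and the three cylinders share a vertical axis.

The spool is on top of the stool.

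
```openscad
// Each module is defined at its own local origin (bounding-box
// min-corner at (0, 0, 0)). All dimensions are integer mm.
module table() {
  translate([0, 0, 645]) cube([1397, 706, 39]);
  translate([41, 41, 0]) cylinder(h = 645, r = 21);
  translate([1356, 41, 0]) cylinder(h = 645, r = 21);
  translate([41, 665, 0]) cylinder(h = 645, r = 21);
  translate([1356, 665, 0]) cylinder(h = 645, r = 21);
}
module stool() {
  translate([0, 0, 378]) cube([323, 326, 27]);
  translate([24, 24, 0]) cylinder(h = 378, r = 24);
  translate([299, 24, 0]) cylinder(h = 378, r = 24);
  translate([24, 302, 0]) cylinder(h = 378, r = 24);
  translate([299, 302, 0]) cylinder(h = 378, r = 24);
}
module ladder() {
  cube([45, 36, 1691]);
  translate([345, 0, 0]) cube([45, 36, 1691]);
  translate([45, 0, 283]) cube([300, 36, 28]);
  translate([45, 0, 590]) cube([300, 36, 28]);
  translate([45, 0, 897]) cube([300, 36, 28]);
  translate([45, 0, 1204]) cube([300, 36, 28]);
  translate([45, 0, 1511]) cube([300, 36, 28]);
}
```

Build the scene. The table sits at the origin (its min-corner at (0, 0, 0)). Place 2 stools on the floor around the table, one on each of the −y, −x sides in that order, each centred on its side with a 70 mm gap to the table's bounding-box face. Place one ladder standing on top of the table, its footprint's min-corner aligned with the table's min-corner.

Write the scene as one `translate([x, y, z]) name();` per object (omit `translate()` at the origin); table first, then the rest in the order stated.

table();
translate([537, -396, 0]) stool();
translate([-393, 190, 0]) stool();
translate([0, 0, 684]) ladder();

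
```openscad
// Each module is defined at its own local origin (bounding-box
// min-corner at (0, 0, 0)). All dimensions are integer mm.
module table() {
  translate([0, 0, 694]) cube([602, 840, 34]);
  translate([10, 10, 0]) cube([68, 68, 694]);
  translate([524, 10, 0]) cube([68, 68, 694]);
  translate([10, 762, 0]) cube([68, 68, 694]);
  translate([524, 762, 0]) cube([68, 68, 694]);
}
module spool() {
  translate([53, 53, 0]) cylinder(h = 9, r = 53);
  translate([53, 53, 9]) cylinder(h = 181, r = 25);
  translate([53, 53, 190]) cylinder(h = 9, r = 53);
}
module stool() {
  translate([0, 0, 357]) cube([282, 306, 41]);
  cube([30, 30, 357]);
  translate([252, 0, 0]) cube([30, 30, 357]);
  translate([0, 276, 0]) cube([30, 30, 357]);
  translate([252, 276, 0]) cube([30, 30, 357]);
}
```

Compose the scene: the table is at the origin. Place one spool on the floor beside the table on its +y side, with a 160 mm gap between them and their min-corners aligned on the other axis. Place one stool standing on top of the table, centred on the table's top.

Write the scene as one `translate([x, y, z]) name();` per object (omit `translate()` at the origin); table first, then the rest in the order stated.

table();
translate([0, 1000, 0]) spool();
translate([160, 267, 728]) stool();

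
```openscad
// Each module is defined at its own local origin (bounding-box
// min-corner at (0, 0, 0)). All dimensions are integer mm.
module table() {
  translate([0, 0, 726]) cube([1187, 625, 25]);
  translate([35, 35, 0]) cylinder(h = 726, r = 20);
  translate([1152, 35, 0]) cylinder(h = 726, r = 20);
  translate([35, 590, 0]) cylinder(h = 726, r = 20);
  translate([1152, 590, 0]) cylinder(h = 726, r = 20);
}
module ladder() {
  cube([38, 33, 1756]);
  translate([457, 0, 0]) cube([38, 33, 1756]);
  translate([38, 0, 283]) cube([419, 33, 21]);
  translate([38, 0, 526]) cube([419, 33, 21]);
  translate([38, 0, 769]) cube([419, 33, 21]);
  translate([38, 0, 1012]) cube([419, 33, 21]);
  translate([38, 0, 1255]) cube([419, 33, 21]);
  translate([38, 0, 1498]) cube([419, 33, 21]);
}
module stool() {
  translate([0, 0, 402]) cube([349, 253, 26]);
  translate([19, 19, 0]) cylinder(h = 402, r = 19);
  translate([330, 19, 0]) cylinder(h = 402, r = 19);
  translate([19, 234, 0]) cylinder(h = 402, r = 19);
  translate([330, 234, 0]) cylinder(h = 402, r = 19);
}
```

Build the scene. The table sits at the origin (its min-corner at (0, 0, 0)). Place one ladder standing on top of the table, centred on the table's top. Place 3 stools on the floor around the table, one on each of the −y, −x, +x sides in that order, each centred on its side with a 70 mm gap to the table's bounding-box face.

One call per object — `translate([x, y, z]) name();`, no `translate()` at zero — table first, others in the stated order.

table();
translate([346, 296, 751]) ladder();
translate([419, -323, 0]) stool();
translate([-419, 186, 0]) stool();
translate([1257, 186, 0]) stool();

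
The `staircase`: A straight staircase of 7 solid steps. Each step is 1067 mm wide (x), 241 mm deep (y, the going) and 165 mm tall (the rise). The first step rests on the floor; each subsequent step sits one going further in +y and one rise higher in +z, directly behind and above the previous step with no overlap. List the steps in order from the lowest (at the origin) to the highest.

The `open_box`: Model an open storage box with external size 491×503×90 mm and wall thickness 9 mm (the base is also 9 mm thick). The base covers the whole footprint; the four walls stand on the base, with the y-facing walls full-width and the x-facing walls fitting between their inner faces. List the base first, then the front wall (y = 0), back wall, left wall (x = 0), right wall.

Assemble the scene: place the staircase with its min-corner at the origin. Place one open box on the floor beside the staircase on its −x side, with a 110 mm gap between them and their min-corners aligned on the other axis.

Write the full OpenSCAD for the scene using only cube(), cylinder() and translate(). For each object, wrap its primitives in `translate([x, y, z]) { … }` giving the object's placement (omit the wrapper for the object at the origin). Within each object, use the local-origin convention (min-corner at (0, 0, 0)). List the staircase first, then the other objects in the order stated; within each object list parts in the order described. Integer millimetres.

cube([1067, 241, 165]);
translate([0, 241, 165]) cube([1067, 241, 165]);
translate([0, 482, 330]) cube([1067, 241, 165]);
translate([0, 723, 495]) cube([1067, 241, 165]);
translate([0, 964, 660]) cube([1067, 241, 165]);
translate([0, 1205, 825]) cube([1067, 241, 165]);
translate([0, 1446, 990]) cube([1067, 241, 165]);
translate([-601, 0, 0]) {
  cube([491, 503, 9]);
  translate([0, 0, 9]) cube([491, 9, 81]);
  translate([0, 494, 9]) cube([491, 9, 81]);
  translate([0, 9, 9]) cube([9, 485, 81]);
  translate([482, 9, 9]) cube([9, 485, 81]);
}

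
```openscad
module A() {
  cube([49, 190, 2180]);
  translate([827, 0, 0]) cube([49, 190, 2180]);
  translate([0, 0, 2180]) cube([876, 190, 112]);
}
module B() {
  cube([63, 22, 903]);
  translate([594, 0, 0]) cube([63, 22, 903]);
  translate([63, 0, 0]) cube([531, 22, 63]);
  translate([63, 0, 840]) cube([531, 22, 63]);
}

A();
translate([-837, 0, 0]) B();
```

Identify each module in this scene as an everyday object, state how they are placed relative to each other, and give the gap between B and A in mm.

The picture frame's nearest face is 180 mm from the door frame's −x face.

A is a door frame. B is a picture frame. The picture frame is on the floor beside the door frame on its −x side. The gap between the picture frame and the door frame is 180 mm.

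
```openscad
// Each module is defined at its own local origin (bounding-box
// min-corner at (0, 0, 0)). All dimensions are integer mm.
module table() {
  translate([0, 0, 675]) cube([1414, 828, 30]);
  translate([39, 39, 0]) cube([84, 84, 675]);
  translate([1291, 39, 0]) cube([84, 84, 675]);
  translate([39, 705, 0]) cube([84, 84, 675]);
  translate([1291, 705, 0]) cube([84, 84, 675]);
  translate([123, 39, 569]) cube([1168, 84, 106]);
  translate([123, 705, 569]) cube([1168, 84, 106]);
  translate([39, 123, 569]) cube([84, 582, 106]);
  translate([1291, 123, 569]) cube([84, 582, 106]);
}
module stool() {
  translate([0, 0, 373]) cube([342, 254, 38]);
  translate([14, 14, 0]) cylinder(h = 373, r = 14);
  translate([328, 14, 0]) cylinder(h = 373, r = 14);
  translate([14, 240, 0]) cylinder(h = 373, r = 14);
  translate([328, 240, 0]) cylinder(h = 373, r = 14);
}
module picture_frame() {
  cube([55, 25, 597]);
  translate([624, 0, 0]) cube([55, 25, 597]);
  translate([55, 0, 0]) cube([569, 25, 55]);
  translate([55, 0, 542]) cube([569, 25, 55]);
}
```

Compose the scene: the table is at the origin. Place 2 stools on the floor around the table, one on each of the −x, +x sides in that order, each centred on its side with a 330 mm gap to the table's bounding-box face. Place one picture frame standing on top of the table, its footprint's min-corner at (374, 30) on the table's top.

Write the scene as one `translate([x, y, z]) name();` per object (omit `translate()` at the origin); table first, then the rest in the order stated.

table();
translate([-672, 287, 0]) stool();
translate([1744, 287, 0]) stool();
translate([374, 30, 705]) picture_frame();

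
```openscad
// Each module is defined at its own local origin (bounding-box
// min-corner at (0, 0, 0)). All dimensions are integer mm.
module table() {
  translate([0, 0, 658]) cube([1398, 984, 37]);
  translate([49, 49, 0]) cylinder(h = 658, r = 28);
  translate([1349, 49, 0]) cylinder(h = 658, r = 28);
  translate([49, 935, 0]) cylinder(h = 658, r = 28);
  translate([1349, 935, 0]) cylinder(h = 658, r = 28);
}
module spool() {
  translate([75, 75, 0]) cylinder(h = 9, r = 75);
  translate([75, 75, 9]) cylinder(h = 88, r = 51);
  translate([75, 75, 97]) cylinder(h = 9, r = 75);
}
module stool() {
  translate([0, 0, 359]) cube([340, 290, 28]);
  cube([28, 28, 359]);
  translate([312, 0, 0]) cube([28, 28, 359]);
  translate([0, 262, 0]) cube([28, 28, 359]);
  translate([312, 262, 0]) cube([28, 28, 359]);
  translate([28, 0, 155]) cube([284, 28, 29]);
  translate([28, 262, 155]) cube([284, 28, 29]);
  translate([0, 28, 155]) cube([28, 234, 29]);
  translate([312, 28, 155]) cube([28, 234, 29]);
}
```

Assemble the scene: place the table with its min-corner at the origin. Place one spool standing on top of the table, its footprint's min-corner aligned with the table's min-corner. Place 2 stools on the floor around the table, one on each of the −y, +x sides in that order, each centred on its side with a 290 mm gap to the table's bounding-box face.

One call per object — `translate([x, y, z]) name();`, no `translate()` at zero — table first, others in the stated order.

table();
translate([0, 0, 695]) spool();
translate([529, -580, 0]) stool();
translate([1688, 347, 0]) stool();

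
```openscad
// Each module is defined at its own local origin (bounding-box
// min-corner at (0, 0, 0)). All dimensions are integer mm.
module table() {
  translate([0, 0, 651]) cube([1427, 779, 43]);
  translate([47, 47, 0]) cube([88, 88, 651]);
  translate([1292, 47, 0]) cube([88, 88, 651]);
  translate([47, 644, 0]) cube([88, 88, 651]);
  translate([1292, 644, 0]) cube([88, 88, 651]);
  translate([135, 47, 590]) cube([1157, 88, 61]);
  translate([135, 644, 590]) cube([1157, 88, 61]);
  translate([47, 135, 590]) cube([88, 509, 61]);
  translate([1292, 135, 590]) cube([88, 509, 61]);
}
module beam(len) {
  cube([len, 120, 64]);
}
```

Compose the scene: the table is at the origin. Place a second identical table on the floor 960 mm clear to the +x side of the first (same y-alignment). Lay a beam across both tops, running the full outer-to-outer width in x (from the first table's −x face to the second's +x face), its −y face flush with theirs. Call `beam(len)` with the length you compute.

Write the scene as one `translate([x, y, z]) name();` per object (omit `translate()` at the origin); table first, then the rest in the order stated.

table();
translate([2387, 0, 0]) table();
translate([0, 0, 694]) beam(3814);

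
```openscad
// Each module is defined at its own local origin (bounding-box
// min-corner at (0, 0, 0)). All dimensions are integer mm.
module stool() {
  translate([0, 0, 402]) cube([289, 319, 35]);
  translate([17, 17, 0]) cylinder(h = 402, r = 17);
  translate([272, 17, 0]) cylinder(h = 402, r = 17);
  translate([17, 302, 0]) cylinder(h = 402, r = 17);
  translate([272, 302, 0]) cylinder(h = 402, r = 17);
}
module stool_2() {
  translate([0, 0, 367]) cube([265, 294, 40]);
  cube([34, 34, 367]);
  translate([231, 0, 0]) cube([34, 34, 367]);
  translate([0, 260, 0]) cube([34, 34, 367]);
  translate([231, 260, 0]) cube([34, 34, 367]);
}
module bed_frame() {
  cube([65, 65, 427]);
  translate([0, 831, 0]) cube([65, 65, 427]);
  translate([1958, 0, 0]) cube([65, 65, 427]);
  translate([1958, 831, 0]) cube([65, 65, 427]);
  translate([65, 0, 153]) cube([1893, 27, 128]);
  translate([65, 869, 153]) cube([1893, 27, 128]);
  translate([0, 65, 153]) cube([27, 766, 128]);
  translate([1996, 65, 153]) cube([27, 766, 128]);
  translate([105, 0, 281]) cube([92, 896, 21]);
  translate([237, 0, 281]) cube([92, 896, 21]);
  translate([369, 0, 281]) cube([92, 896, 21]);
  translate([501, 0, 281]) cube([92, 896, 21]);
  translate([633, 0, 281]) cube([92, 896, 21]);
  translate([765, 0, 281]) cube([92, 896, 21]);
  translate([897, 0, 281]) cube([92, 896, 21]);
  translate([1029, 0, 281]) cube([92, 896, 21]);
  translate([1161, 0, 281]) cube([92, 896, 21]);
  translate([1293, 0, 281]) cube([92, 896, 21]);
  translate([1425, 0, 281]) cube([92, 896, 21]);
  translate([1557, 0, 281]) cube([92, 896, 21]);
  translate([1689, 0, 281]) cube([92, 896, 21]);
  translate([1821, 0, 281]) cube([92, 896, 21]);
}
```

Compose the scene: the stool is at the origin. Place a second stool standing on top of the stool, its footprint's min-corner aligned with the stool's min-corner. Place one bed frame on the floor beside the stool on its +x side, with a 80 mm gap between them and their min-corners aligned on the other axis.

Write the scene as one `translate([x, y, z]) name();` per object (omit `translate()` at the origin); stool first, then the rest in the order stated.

stool();
translate([0, 0, 437]) stool_2();
translate([369, 0, 0]) bed_frame();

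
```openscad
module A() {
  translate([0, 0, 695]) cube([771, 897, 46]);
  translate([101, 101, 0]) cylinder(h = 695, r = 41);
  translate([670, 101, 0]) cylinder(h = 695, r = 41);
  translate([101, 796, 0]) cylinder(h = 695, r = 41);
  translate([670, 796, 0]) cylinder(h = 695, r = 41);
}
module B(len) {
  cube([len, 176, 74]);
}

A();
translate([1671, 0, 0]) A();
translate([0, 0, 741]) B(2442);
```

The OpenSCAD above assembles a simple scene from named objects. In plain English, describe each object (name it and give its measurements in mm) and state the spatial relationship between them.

A is a table with a 771×897 mm rectangular top, 46 mm thick, top surface at z = 741 mm, supported by four round legs of 82 mm diameter, each leg's bounding box inset 60 mm from the nearest pair of top edges, running from the floor.

B is a rectangular beam 2442 mm long (x), 176 mm deep (y), 74 mm thick (z).

The beam spans the tops of two tables placed 900 mm apart, resting at z = 741 mm.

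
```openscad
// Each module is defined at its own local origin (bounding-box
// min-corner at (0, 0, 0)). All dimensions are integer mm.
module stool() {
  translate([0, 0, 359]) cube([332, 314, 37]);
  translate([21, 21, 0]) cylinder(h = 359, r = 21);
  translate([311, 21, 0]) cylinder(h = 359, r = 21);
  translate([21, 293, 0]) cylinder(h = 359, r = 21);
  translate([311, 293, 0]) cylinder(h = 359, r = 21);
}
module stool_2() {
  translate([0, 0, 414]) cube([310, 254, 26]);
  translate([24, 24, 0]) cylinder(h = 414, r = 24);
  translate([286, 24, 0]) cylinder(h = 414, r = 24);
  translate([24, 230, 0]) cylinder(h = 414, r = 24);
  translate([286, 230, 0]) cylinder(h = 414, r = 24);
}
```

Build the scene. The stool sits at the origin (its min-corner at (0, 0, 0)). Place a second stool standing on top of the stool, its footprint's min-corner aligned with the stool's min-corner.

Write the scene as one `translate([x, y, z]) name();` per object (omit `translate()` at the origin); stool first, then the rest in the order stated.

stool();
translate([0, 0, 396]) stool_2();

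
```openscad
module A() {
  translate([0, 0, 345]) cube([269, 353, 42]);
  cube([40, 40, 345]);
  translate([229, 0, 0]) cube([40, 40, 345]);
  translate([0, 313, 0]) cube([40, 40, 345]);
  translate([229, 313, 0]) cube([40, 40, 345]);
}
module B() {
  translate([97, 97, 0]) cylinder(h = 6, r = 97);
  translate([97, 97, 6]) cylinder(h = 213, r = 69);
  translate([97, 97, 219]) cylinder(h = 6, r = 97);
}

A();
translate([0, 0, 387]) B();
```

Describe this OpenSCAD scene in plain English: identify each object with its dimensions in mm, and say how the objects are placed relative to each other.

A is a four-legged stool. The seat is a 269×353×42 mm slab whose top surface is at z = 387 mm; four square legs, each 40×40 mm in cross-section, run from the floor (z = 0) to the underside of the seat, each flush with a corner of the seat.

B is a spool: two coaxial disc flanges of radius 97 mm and thickness 6 mm, joined by a core cylinder of radius 69 mm and height 213 mm. The lower flange rests on z = 0 and the three cylinders share a vertical axis.

The spool is on top of the stool.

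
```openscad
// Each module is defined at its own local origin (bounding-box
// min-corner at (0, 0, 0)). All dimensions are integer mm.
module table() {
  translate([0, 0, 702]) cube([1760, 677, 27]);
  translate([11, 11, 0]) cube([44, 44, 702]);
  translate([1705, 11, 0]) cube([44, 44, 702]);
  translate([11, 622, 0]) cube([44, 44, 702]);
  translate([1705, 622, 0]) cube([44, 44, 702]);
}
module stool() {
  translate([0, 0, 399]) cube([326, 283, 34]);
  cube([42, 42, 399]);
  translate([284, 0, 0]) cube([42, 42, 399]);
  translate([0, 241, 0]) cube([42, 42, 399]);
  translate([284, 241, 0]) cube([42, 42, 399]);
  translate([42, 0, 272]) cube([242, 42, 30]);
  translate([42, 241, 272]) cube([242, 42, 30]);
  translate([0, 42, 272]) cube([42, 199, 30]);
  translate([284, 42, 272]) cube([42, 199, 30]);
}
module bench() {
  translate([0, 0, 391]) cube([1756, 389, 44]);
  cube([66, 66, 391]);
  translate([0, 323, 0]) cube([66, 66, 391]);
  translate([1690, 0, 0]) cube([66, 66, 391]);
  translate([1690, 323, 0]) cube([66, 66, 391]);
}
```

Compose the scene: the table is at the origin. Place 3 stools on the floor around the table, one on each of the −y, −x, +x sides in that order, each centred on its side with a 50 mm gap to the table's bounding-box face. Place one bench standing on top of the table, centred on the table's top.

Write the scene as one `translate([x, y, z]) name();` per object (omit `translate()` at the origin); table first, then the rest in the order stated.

table();
translate([717, -333, 0]) stool();
translate([-376, 197, 0]) stool();
translate([1810, 197, 0]) stool();
translate([2, 144, 729]) bench();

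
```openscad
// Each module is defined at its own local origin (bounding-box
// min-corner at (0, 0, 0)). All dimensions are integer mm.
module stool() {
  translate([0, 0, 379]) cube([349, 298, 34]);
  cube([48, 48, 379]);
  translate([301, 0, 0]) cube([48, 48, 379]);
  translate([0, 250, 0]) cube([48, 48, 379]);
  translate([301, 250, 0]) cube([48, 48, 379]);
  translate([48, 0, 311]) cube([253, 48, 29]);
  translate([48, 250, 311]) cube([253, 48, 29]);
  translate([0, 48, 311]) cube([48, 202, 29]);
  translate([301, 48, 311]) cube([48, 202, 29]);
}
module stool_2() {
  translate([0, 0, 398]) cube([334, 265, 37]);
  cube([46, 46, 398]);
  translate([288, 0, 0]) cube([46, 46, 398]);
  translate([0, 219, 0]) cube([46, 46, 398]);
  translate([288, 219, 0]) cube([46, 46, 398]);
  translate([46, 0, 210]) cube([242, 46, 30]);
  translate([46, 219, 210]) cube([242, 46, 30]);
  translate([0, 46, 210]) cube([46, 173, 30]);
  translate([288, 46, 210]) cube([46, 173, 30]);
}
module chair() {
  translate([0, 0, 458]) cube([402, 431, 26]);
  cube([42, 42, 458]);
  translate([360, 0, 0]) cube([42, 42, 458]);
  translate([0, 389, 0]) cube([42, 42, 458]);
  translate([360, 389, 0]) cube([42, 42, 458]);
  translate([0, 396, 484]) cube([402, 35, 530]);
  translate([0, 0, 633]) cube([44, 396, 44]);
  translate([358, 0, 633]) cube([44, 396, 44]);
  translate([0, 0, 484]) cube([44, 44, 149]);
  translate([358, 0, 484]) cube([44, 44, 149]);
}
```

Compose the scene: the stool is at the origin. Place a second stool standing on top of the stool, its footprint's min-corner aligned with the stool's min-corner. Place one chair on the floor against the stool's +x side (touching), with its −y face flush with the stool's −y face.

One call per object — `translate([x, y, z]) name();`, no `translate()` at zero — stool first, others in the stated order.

stool();
translate([0, 0, 413]) stool_2();
translate([349, 0, 0]) chair();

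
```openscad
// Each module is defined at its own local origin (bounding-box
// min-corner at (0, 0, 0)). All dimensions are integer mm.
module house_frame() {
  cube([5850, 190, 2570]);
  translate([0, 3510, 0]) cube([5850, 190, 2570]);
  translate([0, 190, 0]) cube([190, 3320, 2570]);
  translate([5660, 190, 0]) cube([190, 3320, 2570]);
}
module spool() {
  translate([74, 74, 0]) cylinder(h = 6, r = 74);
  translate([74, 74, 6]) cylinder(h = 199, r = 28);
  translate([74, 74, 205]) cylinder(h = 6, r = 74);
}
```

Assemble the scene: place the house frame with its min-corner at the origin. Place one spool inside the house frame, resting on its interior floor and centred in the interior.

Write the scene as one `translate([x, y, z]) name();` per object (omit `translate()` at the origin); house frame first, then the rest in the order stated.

house_frame();
translate([2851, 1776, 0]) spool();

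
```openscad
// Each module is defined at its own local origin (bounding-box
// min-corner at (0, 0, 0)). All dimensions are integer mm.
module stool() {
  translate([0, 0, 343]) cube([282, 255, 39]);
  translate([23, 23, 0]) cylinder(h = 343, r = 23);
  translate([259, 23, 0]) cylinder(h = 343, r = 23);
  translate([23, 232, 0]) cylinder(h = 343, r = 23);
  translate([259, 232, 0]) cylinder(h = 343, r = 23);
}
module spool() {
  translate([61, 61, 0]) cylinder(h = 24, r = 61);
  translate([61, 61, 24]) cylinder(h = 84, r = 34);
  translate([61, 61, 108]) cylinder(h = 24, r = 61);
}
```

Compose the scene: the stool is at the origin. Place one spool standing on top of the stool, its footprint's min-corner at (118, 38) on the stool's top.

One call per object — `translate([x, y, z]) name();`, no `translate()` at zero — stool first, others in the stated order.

stool();
translate([118, 38, 382]) spool();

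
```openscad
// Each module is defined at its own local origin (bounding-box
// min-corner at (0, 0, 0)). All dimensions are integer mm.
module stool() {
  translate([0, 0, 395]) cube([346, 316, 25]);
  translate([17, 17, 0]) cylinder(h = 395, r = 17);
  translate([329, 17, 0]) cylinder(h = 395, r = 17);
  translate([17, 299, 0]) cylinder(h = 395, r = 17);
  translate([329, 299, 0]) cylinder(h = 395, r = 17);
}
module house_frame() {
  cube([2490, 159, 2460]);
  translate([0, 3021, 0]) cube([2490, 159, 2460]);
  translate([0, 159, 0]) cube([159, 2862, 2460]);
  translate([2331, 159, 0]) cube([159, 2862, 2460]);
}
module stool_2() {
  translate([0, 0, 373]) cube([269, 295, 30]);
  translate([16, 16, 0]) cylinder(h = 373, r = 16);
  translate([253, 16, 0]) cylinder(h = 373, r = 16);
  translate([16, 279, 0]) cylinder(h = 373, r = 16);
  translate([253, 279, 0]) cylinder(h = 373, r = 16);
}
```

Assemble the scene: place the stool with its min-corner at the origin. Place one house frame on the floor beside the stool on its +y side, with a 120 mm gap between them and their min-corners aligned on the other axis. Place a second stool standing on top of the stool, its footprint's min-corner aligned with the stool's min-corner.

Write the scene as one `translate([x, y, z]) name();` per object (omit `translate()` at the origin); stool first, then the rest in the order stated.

stool();
translate([0, 436, 0]) house_frame();
translate([0, 0, 420]) stool_2();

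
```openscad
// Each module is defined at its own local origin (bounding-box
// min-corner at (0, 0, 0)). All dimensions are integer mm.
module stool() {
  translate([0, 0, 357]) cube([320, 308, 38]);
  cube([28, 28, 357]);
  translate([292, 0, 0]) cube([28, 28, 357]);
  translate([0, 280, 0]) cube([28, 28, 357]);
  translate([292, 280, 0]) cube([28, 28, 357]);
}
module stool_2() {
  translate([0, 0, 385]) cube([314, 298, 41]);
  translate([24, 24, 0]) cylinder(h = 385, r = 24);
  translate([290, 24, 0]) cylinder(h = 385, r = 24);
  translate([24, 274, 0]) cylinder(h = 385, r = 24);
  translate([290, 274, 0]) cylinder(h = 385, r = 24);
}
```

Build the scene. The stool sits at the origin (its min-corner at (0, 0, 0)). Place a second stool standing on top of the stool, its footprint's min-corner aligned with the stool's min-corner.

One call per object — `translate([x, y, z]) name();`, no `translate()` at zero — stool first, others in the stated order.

stool();
translate([0, 0, 395]) stool_2();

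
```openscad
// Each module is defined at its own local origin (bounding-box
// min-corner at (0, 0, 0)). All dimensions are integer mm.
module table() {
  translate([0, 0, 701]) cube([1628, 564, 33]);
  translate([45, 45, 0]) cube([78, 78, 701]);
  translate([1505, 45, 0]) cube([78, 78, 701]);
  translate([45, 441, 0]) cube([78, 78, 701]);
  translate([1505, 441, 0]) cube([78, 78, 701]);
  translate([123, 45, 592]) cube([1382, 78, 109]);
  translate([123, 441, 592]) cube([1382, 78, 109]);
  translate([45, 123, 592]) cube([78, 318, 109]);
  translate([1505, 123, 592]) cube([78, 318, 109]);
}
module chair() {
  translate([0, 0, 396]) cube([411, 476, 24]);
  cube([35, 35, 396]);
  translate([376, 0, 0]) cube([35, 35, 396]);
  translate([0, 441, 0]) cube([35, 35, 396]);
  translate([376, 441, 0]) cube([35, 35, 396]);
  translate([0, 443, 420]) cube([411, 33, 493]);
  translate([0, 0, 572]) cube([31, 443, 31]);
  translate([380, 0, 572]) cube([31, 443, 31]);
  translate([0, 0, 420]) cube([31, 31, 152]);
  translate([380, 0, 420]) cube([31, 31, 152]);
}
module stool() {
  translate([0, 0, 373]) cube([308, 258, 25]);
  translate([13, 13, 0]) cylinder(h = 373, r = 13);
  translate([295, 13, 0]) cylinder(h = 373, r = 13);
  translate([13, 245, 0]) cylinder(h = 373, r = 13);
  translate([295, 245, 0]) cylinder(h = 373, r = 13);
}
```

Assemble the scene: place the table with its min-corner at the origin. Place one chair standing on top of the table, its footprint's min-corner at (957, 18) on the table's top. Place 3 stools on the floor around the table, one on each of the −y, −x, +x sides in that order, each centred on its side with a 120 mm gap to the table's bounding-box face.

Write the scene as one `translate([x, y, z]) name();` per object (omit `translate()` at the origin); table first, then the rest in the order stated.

table();
translate([957, 18, 734]) chair();
translate([660, -378, 0]) stool();
translate([-428, 153, 0]) stool();
translate([1748, 153, 0]) stool();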